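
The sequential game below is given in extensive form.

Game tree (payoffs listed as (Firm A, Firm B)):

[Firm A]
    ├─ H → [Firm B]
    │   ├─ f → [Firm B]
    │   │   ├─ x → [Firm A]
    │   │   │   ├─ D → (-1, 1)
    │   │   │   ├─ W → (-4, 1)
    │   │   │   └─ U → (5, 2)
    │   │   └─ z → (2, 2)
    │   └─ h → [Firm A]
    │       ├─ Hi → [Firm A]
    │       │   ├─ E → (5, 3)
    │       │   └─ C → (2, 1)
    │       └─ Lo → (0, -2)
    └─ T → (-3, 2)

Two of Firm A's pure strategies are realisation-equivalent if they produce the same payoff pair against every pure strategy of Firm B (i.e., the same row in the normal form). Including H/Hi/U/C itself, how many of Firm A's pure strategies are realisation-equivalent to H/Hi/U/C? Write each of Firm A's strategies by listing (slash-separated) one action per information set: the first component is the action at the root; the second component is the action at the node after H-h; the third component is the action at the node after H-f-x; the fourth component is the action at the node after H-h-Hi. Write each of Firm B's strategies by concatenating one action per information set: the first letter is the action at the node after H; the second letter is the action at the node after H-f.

1

Row for H/Hi/U/C (columns fx, fz, hx, hz): (5,2) (2,2) (2,1) (2,1).
Every one of Firm A's information sets is on the play path for some reply by Firm B when Firm A follows H/Hi/U/C.
Changing the action at any of them therefore changes at least one column, so only H/Hi/U/C itself gives this row.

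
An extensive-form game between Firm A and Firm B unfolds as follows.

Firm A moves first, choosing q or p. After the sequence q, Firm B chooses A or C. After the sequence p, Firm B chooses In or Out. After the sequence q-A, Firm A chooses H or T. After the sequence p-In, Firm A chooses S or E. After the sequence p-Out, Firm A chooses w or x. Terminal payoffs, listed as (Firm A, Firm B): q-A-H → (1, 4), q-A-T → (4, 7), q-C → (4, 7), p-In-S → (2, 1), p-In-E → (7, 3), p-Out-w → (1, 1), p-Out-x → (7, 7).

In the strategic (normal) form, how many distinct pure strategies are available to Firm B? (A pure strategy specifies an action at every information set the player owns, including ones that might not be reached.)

4

Firm B owns the node after q with actions {A, C} — two choices.
Firm B owns the node after p with actions {In, Out} — two choices.
A pure strategy fixes one action at each information set independently, so the count is the product 2 × 2 = 4.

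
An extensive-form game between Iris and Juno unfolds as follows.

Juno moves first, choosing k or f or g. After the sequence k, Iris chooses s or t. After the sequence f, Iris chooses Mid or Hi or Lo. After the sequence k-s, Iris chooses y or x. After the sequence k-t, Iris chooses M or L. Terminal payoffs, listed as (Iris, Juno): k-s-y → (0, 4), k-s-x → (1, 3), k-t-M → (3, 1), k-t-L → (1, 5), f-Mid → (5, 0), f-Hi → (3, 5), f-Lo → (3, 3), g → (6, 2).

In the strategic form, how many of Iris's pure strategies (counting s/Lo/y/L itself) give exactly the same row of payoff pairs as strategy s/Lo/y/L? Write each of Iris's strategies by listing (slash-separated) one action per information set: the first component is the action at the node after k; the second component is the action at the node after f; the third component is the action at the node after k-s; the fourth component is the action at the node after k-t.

Row for s/Lo/y/L (columns k, f, g): (0,4) (3,3) (6,2).
Under s/Lo/y/L, Iris's choice at the node after k-t can never be reached regardless of what Juno does, so varying those choices leaves every outcome unchanged.
Holding the reachable choices fixed and varying the unreachable one freely already gives 2 equivalent strategies.
No other strategy reproduces this row, so those 2 are the full class: s/Lo/y/M, s/Lo/y/L.

2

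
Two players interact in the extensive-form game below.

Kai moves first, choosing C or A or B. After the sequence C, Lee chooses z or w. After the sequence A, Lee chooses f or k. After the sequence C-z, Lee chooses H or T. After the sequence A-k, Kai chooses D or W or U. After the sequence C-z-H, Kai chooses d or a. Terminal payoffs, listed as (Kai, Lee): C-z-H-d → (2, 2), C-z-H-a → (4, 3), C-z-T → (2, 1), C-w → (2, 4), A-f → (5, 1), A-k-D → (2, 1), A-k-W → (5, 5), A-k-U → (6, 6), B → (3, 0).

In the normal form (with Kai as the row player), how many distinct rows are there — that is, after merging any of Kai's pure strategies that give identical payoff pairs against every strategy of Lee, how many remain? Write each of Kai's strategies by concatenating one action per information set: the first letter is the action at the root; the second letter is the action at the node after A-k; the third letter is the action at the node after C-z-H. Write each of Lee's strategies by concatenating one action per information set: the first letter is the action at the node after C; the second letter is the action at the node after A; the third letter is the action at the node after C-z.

6

Kai has 18 pure strategies: CDd, CDa, CWd, CWa, CUd, CUa, ADd, ADa, AWd, AWa, AUd, AUa, BDd, BDa, BWd, BWa, BUd, BUa. Columns: zfH, zfT, zkH, zkT, wfH, wfT, wkH, wkT.
{CDd, CWd, CUd} → row (2,2) (2,1) (2,2) (2,1) (2,4) (2,4) (2,4) (2,4)
{CDa, CWa, CUa} → row (4,3) (2,1) (4,3) (2,1) (2,4) (2,4) (2,4) (2,4)
{ADd, ADa} → row (5,1) (5,1) (2,1) (2,1) (5,1) (5,1) (2,1) (2,1)
{AWd, AWa} → row (5,1) (5,1) (5,5) (5,5) (5,1) (5,1) (5,5) (5,5)
{AUd, AUa} → row (5,1) (5,1) (6,6) (6,6) (5,1) (5,1) (6,6) (6,6)
{BDd, BDa, BWd, BWa, BUd, BUa} → row (3,0) (3,0) (3,0) (3,0) (3,0) (3,0) (3,0) (3,0)
That's 6 distinct rows out of 18 strategies.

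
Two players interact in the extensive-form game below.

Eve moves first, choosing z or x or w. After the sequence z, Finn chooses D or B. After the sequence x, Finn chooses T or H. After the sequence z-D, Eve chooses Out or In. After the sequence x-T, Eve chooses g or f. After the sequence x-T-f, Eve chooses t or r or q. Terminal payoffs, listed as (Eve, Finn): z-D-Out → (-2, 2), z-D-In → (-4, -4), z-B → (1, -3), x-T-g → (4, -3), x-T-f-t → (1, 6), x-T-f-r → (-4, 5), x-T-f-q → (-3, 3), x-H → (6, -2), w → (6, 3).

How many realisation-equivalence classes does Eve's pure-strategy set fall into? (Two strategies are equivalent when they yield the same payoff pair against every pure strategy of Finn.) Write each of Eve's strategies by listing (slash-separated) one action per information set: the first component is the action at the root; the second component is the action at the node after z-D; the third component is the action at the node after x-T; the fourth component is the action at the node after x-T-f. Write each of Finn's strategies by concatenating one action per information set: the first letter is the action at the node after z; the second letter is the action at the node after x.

7

Eve has 36 pure strategies: z/Out/g/t, z/Out/g/r, z/Out/g/q, z/Out/f/t, z/Out/f/r, z/Out/f/q, z/In/g/t, z/In/g/r, z/In/g/q, z/In/f/t, z/In/f/r, z/In/f/q, x/Out/g/t, x/Out/g/r, x/Out/g/q, x/Out/f/t, x/Out/f/r, x/Out/f/q, x/In/g/t, x/In/g/r, x/In/g/q, x/In/f/t, x/In/f/r, x/In/f/q, w/Out/g/t, w/Out/g/r, w/Out/g/q, w/Out/f/t, w/Out/f/r, w/Out/f/q, w/In/g/t, w/In/g/r, w/In/g/q, w/In/f/t, w/In/f/r, w/In/f/q. Columns: DT, DH, BT, BH.
{z/Out/g/t, z/Out/g/r, z/Out/g/q, z/Out/f/t, z/Out/f/r, z/Out/f/q} → row (-2,2) (-2,2) (1,-3) (1,-3)
{z/In/g/t, z/In/g/r, z/In/g/q, z/In/f/t, z/In/f/r, z/In/f/q} → row (-4,-4) (-4,-4) (1,-3) (1,-3)
{x/Out/g/t, x/Out/g/r, x/Out/g/q, x/In/g/t, x/In/g/r, x/In/g/q} → row (4,-3) (6,-2) (4,-3) (6,-2)
{x/Out/f/t, x/In/f/t} → row (1,6) (6,-2) (1,6) (6,-2)
{x/Out/f/r, x/In/f/r} → row (-4,5) (6,-2) (-4,5) (6,-2)
{x/Out/f/q, x/In/f/q} → row (-3,3) (6,-2) (-3,3) (6,-2)
{w/Out/g/t, w/Out/g/r, w/Out/g/q, w/Out/f/t, w/Out/f/r, w/Out/f/q, w/In/g/t, w/In/g/r, w/In/g/q, w/In/f/t, w/In/f/r, w/In/f/q} → row (6,3) (6,3) (6,3) (6,3)
That's 7 distinct rows out of 36 strategies.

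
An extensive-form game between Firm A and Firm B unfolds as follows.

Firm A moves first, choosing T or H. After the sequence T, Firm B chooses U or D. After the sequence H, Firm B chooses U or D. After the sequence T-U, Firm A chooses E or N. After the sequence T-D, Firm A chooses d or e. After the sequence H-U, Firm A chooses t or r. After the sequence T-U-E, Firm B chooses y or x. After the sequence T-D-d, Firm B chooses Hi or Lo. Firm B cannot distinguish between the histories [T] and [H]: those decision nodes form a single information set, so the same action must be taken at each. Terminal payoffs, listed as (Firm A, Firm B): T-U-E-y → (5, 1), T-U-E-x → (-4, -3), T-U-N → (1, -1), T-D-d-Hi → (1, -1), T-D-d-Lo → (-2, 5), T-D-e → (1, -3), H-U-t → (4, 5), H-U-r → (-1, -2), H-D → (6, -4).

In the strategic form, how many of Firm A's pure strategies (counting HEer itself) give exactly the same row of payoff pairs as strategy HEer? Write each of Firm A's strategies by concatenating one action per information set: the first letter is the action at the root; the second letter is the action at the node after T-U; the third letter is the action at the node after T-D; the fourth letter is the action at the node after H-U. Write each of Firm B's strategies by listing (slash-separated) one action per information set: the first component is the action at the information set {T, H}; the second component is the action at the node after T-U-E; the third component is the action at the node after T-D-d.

4

Row for HEer (columns U/y/Hi, U/y/Lo, U/x/Hi, U/x/Lo, D/y/Hi, D/y/Lo, D/x/Hi, D/x/Lo): (-1,-2) (-1,-2) (-1,-2) (-1,-2) (6,-4) (6,-4) (6,-4) (6,-4).
Under HEer, Firm A's choice at the node after T-U and at the node after T-D can never be reached regardless of what Firm B does, so varying those choices leaves every outcome unchanged.
Holding the reachable choices fixed and varying the unreachable ones freely already gives 2 × 2 = 4 equivalent strategies.
No other strategy reproduces this row, so those 4 are the full class: HEdr, HEer, HNdr, HNer.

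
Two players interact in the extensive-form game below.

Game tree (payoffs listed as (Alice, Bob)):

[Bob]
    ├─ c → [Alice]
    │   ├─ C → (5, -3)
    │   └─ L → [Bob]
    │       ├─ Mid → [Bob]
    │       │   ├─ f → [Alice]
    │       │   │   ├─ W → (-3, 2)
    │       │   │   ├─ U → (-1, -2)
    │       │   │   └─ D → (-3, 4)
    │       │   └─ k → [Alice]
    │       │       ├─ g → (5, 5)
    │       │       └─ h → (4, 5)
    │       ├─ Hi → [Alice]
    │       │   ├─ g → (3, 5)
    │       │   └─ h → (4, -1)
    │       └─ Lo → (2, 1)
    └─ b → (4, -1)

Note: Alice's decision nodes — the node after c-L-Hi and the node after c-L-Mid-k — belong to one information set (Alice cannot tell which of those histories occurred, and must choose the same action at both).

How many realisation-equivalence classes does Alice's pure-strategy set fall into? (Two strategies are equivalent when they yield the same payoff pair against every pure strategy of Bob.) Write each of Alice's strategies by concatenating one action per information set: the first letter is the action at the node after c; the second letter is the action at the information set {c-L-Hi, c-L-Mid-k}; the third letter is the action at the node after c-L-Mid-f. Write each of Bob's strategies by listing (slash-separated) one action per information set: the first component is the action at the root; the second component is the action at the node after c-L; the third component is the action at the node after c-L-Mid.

7

Alice has 12 pure strategies: CgW, CgU, CgD, ChW, ChU, ChD, LgW, LgU, LgD, LhW, LhU, LhD. Columns: c/Mid/f, c/Mid/k, c/Hi/f, c/Hi/k, c/Lo/f, c/Lo/k, b/Mid/f, b/Mid/k, b/Hi/f, b/Hi/k, b/Lo/f, b/Lo/k.
{CgW, CgU, CgD, ChW, ChU, ChD} → row (5,-3) (5,-3) (5,-3) (5,-3) (5,-3) (5,-3) (4,-1) (4,-1) (4,-1) (4,-1) (4,-1) (4,-1)
{LgW} → row (-3,2) (5,5) (3,5) (3,5) (2,1) (2,1) (4,-1) (4,-1) (4,-1) (4,-1) (4,-1) (4,-1)
{LgU} → row (-1,-2) (5,5) (3,5) (3,5) (2,1) (2,1) (4,-1) (4,-1) (4,-1) (4,-1) (4,-1) (4,-1)
{LgD} → row (-3,4) (5,5) (3,5) (3,5) (2,1) (2,1) (4,-1) (4,-1) (4,-1) (4,-1) (4,-1) (4,-1)
{LhW} → row (-3,2) (4,5) (4,-1) (4,-1) (2,1) (2,1) (4,-1) (4,-1) (4,-1) (4,-1) (4,-1) (4,-1)
{LhU} → row (-1,-2) (4,5) (4,-1) (4,-1) (2,1) (2,1) (4,-1) (4,-1) (4,-1) (4,-1) (4,-1) (4,-1)
{LhD} → row (-3,4) (4,5) (4,-1) (4,-1) (2,1) (2,1) (4,-1) (4,-1) (4,-1) (4,-1) (4,-1) (4,-1)
That's 7 distinct rows out of 12 strategies.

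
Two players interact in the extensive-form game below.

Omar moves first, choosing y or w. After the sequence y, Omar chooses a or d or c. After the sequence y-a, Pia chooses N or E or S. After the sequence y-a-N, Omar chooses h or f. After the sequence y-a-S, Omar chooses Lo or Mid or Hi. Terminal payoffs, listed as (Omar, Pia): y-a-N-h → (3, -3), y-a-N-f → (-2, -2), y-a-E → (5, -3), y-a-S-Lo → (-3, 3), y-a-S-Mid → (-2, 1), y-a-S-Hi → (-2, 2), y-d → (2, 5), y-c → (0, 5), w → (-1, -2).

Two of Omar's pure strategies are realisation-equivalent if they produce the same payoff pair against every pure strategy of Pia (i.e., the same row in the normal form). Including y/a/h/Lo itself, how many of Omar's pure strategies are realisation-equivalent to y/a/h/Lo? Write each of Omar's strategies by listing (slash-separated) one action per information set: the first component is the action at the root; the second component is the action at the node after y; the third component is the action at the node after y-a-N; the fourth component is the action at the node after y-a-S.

Row for y/a/h/Lo (columns N, E, S): (3,-3) (5,-3) (-3,3).
Every one of Omar's information sets is on the play path for some reply by Pia when Omar follows y/a/h/Lo.
Changing the action at any of them therefore changes at least one column, so only y/a/h/Lo itself gives this row.

1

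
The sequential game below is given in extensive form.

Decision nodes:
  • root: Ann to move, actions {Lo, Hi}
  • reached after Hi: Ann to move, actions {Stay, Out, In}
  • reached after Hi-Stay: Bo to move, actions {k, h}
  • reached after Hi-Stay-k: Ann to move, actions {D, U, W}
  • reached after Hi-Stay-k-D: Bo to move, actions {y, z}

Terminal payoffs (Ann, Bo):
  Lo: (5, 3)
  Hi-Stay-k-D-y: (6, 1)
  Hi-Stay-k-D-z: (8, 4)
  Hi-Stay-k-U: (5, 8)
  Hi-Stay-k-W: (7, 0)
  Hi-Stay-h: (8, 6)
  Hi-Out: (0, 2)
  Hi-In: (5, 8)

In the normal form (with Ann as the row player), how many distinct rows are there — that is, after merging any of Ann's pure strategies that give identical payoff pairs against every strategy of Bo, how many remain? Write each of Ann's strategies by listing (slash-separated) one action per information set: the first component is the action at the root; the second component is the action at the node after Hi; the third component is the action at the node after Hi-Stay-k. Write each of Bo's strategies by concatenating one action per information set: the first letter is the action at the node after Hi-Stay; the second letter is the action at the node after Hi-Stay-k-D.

6

Ann has 18 pure strategies: Lo/Stay/D, Lo/Stay/U, Lo/Stay/W, Lo/Out/D, Lo/Out/U, Lo/Out/W, Lo/In/D, Lo/In/U, Lo/In/W, Hi/Stay/D, Hi/Stay/U, Hi/Stay/W, Hi/Out/D, Hi/Out/U, Hi/Out/W, Hi/In/D, Hi/In/U, Hi/In/W. Columns: ky, kz, hy, hz.
{Lo/Stay/D, Lo/Stay/U, Lo/Stay/W, Lo/Out/D, Lo/Out/U, Lo/Out/W, Lo/In/D, Lo/In/U, Lo/In/W} → row (5,3) (5,3) (5,3) (5,3)
{Hi/Stay/D} → row (6,1) (8,4) (8,6) (8,6)
{Hi/Stay/U} → row (5,8) (5,8) (8,6) (8,6)
{Hi/Stay/W} → row (7,0) (7,0) (8,6) (8,6)
{Hi/Out/D, Hi/Out/U, Hi/Out/W} → row (0,2) (0,2) (0,2) (0,2)
{Hi/In/D, Hi/In/U, Hi/In/W} → row (5,8) (5,8) (5,8) (5,8)
That's 6 distinct rows out of 18 strategies.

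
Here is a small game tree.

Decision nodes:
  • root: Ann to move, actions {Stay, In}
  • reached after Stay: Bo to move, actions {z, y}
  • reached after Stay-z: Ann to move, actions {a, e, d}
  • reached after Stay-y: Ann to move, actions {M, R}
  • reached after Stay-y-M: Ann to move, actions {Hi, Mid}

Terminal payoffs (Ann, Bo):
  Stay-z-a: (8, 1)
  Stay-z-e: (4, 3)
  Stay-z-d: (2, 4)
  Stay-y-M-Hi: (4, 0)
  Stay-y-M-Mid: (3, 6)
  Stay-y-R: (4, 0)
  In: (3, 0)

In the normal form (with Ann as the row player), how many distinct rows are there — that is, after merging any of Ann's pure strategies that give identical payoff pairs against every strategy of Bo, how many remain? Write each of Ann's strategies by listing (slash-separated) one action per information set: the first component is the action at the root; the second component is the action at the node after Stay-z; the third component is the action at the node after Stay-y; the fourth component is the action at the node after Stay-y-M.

7

Ann has 24 pure strategies: Stay/a/M/Hi, Stay/a/M/Mid, Stay/a/R/Hi, Stay/a/R/Mid, Stay/e/M/Hi, Stay/e/M/Mid, Stay/e/R/Hi, Stay/e/R/Mid, Stay/d/M/Hi, Stay/d/M/Mid, Stay/d/R/Hi, Stay/d/R/Mid, In/a/M/Hi, In/a/M/Mid, In/a/R/Hi, In/a/R/Mid, In/e/M/Hi, In/e/M/Mid, In/e/R/Hi, In/e/R/Mid, In/d/M/Hi, In/d/M/Mid, In/d/R/Hi, In/d/R/Mid. Columns: z, y.
{Stay/a/M/Hi, Stay/a/R/Hi, Stay/a/R/Mid} → row (8,1) (4,0)
{Stay/a/M/Mid} → row (8,1) (3,6)
{Stay/e/M/Hi, Stay/e/R/Hi, Stay/e/R/Mid} → row (4,3) (4,0)
{Stay/e/M/Mid} → row (4,3) (3,6)
{Stay/d/M/Hi, Stay/d/R/Hi, Stay/d/R/Mid} → row (2,4) (4,0)
{Stay/d/M/Mid} → row (2,4) (3,6)
{In/a/M/Hi, In/a/M/Mid, In/a/R/Hi, In/a/R/Mid, In/e/M/Hi, In/e/M/Mid, In/e/R/Hi, In/e/R/Mid, In/d/M/Hi, In/d/M/Mid, In/d/R/Hi, In/d/R/Mid} → row (3,0) (3,0)
That's 7 distinct rows out of 24 strategies.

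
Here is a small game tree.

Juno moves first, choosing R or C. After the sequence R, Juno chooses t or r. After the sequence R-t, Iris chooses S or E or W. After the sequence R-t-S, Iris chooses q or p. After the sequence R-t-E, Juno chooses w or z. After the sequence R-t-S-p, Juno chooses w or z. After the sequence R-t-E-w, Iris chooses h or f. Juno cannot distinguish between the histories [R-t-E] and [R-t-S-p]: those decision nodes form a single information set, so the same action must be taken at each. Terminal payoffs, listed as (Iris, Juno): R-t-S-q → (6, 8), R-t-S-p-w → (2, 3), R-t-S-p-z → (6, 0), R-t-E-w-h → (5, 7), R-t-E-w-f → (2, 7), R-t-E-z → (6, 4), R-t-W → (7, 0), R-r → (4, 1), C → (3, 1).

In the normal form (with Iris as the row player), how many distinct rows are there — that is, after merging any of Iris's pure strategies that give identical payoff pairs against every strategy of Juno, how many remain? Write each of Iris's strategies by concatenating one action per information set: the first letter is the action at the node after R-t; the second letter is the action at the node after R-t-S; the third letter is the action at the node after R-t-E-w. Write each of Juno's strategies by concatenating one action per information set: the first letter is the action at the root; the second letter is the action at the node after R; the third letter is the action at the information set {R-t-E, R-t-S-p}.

5

Iris has 12 pure strategies: Sqh, Sqf, Sph, Spf, Eqh, Eqf, Eph, Epf, Wqh, Wqf, Wph, Wpf. Columns: Rtw, Rtz, Rrw, Rrz, Ctw, Ctz, Crw, Crz.
{Sqh, Sqf} → row (6,8) (6,8) (4,1) (4,1) (3,1) (3,1) (3,1) (3,1)
{Sph, Spf} → row (2,3) (6,0) (4,1) (4,1) (3,1) (3,1) (3,1) (3,1)
{Eqh, Eph} → row (5,7) (6,4) (4,1) (4,1) (3,1) (3,1) (3,1) (3,1)
{Eqf, Epf} → row (2,7) (6,4) (4,1) (4,1) (3,1) (3,1) (3,1) (3,1)
{Wqh, Wqf, Wph, Wpf} → row (7,0) (7,0) (4,1) (4,1) (3,1) (3,1) (3,1) (3,1)
That's 5 distinct rows out of 12 strategies.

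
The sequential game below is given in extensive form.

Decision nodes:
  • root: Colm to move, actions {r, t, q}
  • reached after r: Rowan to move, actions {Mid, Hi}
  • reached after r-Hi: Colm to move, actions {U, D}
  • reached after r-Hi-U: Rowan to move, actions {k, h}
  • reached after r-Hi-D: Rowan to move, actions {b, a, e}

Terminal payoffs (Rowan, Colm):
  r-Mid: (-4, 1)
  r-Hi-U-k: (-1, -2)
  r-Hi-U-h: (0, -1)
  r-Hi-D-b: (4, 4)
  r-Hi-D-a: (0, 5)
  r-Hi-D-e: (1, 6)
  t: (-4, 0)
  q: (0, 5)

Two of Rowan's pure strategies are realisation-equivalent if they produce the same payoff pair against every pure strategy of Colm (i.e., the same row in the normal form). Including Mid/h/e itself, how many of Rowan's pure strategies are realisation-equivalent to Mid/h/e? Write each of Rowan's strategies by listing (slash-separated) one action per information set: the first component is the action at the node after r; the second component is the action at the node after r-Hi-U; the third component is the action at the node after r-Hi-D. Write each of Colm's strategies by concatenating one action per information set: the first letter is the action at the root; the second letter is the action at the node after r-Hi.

6

Row for Mid/h/e (columns rU, rD, tU, tD, qU, qD): (-4,1) (-4,1) (-4,0) (-4,0) (0,5) (0,5).
Under Mid/h/e, Rowan's choice at the node after r-Hi-U and at the node after r-Hi-D can never be reached regardless of what Colm does, so varying those choices leaves every outcome unchanged.
Holding the reachable choices fixed and varying the unreachable ones freely already gives 2 × 3 = 6 equivalent strategies.
No other strategy reproduces this row, so those 6 are the full class: Mid/k/b, Mid/k/a, Mid/k/e, Mid/h/b, Mid/h/a, Mid/h/e.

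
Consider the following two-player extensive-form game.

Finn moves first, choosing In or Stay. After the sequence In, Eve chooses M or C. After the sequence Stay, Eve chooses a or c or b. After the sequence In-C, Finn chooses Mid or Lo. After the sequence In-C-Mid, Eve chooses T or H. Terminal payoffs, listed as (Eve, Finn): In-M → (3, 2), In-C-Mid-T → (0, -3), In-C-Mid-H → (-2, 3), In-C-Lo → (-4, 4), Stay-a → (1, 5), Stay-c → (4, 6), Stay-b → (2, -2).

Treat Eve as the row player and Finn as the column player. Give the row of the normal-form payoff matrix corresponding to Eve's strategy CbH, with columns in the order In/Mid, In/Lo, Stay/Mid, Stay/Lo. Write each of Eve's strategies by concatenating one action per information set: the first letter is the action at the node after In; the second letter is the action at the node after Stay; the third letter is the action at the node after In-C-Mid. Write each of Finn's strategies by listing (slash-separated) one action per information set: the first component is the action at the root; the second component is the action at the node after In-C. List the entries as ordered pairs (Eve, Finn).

(-2,3) (-4,4) (2,-2) (2,-2)

vs In/Mid: Finn plays In → Eve plays C at [In] → Finn plays Mid at [In-C] → Eve plays H at [In-C-Mid] → (-2, 3)
vs In/Lo: Finn plays In → Eve plays C at [In] → Finn plays Lo at [In-C] → (-4, 4)
vs Stay/Mid: Finn plays Stay → Eve plays b at [Stay] → (2, -2)
vs Stay/Lo: Finn plays Stay → Eve plays b at [Stay] → (2, -2)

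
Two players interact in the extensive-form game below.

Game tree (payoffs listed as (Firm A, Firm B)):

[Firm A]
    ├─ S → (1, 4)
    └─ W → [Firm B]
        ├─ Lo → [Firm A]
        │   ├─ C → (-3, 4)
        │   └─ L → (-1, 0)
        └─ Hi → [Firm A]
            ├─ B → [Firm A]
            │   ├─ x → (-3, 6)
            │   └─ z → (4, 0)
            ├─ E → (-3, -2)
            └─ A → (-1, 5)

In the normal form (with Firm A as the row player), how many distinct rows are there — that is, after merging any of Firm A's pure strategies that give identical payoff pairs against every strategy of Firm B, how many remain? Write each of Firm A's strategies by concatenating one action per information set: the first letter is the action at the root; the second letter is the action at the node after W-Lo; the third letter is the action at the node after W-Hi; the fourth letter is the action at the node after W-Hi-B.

9

Firm A has 24 pure strategies: SCBx, SCBz, SCEx, SCEz, SCAx, SCAz, SLBx, SLBz, SLEx, SLEz, SLAx, SLAz, WCBx, WCBz, WCEx, WCEz, WCAx, WCAz, WLBx, WLBz, WLEx, WLEz, WLAx, WLAz. Columns: Lo, Hi.
{SCBx, SCBz, SCEx, SCEz, SCAx, SCAz, SLBx, SLBz, SLEx, SLEz, SLAx, SLAz} → row (1,4) (1,4)
{WCBx} → row (-3,4) (-3,6)
{WCBz} → row (-3,4) (4,0)
{WCEx, WCEz} → row (-3,4) (-3,-2)
{WCAx, WCAz} → row (-3,4) (-1,5)
{WLBx} → row (-1,0) (-3,6)
{WLBz} → row (-1,0) (4,0)
{WLEx, WLEz} → row (-1,0) (-3,-2)
{WLAx, WLAz} → row (-1,0) (-1,5)
That's 9 distinct rows out of 24 strategies.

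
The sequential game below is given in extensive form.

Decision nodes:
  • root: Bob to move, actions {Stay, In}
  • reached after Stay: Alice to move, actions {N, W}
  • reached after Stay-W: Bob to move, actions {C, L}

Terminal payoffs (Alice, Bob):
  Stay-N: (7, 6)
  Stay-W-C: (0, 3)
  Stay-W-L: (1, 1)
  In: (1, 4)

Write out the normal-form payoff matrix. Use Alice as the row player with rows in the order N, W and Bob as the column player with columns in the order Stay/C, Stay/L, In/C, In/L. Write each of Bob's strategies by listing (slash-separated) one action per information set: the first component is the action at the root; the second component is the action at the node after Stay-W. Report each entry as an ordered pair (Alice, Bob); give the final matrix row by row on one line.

N: (7,6) (7,6) (1,4) (1,4) | W: (0,3) (1,1) (1,4) (1,4)

       Stay/C   Stay/L     In/C     In/L
   N    (7,6)    (7,6)    (1,4)    (1,4)
   W    (0,3)    (1,1)    (1,4)    (1,4)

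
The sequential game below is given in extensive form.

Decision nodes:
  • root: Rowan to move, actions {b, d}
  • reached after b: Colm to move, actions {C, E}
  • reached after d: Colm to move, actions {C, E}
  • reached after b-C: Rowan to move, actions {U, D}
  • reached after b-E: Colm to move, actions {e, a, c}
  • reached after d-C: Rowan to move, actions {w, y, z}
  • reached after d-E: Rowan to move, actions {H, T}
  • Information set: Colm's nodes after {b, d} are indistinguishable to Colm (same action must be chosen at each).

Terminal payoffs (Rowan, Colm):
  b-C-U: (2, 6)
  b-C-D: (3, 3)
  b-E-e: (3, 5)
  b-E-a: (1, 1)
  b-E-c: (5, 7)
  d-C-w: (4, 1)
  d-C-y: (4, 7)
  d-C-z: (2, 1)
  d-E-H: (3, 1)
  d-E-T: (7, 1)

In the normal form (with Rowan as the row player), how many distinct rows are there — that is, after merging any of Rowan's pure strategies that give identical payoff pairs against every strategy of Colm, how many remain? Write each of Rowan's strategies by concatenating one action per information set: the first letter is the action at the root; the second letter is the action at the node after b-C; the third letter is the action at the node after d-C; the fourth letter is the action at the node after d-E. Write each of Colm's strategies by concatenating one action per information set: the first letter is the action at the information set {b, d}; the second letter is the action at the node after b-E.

8

Rowan has 24 pure strategies: bUwH, bUwT, bUyH, bUyT, bUzH, bUzT, bDwH, bDwT, bDyH, bDyT, bDzH, bDzT, dUwH, dUwT, dUyH, dUyT, dUzH, dUzT, dDwH, dDwT, dDyH, dDyT, dDzH, dDzT. Columns: Ce, Ca, Cc, Ee, Ea, Ec.
{bUwH, bUwT, bUyH, bUyT, bUzH, bUzT} → row (2,6) (2,6) (2,6) (3,5) (1,1) (5,7)
{bDwH, bDwT, bDyH, bDyT, bDzH, bDzT} → row (3,3) (3,3) (3,3) (3,5) (1,1) (5,7)
{dUwH, dDwH} → row (4,1) (4,1) (4,1) (3,1) (3,1) (3,1)
{dUwT, dDwT} → row (4,1) (4,1) (4,1) (7,1) (7,1) (7,1)
{dUyH, dDyH} → row (4,7) (4,7) (4,7) (3,1) (3,1) (3,1)
{dUyT, dDyT} → row (4,7) (4,7) (4,7) (7,1) (7,1) (7,1)
{dUzH, dDzH} → row (2,1) (2,1) (2,1) (3,1) (3,1) (3,1)
{dUzT, dDzT} → row (2,1) (2,1) (2,1) (7,1) (7,1) (7,1)
That's 8 distinct rows out of 24 strategies.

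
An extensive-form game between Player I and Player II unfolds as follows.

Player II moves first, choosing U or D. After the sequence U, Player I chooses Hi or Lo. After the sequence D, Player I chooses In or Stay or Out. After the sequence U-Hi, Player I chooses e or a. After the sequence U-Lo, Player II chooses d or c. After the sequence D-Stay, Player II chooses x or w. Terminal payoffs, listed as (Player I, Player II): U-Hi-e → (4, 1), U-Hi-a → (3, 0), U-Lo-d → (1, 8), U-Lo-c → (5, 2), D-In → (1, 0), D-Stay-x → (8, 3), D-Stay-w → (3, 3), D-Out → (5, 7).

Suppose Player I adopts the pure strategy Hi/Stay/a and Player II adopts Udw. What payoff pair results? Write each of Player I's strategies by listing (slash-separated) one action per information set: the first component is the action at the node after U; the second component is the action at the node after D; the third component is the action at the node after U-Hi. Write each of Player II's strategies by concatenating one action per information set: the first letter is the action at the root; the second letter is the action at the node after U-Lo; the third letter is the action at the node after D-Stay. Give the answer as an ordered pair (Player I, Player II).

(3, 0)

Trace the play path from the root:
  Player II plays U
  Player I plays Hi at [U]
  Player I plays a at [U-Hi]
→ terminal payoff (3, 0).
(Player I's choice at the node after D is never reached on this path, so it doesn't affect the outcome.)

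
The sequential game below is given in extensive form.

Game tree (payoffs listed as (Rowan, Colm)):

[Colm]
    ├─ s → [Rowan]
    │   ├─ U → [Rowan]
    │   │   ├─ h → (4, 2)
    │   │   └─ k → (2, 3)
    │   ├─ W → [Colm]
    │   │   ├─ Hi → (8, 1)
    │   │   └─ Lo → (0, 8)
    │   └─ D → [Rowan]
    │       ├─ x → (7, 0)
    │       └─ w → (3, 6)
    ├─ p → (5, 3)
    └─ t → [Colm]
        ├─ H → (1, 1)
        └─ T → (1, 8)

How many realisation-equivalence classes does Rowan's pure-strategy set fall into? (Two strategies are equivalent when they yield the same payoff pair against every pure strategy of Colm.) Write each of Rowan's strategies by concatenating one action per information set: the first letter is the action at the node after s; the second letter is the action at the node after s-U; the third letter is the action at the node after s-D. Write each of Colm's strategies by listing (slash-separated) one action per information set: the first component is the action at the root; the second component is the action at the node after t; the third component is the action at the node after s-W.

5

Rowan has 12 pure strategies: Uhx, Uhw, Ukx, Ukw, Whx, Whw, Wkx, Wkw, Dhx, Dhw, Dkx, Dkw. Columns: s/H/Hi, s/H/Lo, s/T/Hi, s/T/Lo, p/H/Hi, p/H/Lo, p/T/Hi, p/T/Lo, t/H/Hi, t/H/Lo, t/T/Hi, t/T/Lo.
{Uhx, Uhw} → row (4,2) (4,2) (4,2) (4,2) (5,3) (5,3) (5,3) (5,3) (1,1) (1,1) (1,8) (1,8)
{Ukx, Ukw} → row (2,3) (2,3) (2,3) (2,3) (5,3) (5,3) (5,3) (5,3) (1,1) (1,1) (1,8) (1,8)
{Whx, Whw, Wkx, Wkw} → row (8,1) (0,8) (8,1) (0,8) (5,3) (5,3) (5,3) (5,3) (1,1) (1,1) (1,8) (1,8)
{Dhx, Dkx} → row (7,0) (7,0) (7,0) (7,0) (5,3) (5,3) (5,3) (5,3) (1,1) (1,1) (1,8) (1,8)
{Dhw, Dkw} → row (3,6) (3,6) (3,6) (3,6) (5,3) (5,3) (5,3) (5,3) (1,1) (1,1) (1,8) (1,8)
That's 5 distinct rows out of 12 strategies.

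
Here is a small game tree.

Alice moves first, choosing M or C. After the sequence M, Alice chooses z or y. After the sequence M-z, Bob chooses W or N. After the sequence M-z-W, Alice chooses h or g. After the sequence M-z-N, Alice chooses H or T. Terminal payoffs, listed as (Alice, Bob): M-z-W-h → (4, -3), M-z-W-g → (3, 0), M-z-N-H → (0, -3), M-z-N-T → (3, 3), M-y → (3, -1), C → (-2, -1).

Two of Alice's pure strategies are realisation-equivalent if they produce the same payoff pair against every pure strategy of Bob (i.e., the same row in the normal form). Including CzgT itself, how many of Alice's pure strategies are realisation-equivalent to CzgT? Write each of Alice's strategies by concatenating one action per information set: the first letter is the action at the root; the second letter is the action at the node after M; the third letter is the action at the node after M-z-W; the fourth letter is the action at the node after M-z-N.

Row for CzgT (columns W, N): (-2,-1) (-2,-1).
Under CzgT, Alice's choice at the node after M and at the node after M-z-W and at the node after M-z-N can never be reached regardless of what Bob does, so varying those choices leaves every outcome unchanged.
Holding the reachable choices fixed and varying the unreachable ones freely already gives 2 × 2 × 2 = 8 equivalent strategies.
No other strategy reproduces this row, so those 8 are the full class: CzhH, CzhT, CzgH, CzgT, CyhH, CyhT, CygH, CygT.

8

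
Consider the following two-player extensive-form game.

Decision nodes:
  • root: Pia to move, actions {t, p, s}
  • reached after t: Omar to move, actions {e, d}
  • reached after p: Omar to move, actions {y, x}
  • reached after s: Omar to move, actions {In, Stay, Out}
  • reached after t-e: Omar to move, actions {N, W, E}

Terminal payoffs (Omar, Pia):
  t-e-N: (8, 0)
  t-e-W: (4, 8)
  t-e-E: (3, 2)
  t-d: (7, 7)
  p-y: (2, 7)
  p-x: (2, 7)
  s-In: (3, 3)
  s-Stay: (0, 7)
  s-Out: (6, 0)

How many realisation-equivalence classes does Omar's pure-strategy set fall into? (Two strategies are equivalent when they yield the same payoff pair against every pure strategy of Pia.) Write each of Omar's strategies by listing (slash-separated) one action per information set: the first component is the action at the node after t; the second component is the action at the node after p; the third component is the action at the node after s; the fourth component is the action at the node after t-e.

Omar has 36 pure strategies: e/y/In/N, e/y/In/W, e/y/In/E, e/y/Stay/N, e/y/Stay/W, e/y/Stay/E, e/y/Out/N, e/y/Out/W, e/y/Out/E, e/x/In/N, e/x/In/W, e/x/In/E, e/x/Stay/N, e/x/Stay/W, e/x/Stay/E, e/x/Out/N, e/x/Out/W, e/x/Out/E, d/y/In/N, d/y/In/W, d/y/In/E, d/y/Stay/N, d/y/Stay/W, d/y/Stay/E, d/y/Out/N, d/y/Out/W, d/y/Out/E, d/x/In/N, d/x/In/W, d/x/In/E, d/x/Stay/N, d/x/Stay/W, d/x/Stay/E, d/x/Out/N, d/x/Out/W, d/x/Out/E. Columns: t, p, s.
{e/y/In/N, e/x/In/N} → row (8,0) (2,7) (3,3)
{e/y/In/W, e/x/In/W} → row (4,8) (2,7) (3,3)
{e/y/In/E, e/x/In/E} → row (3,2) (2,7) (3,3)
{e/y/Stay/N, e/x/Stay/N} → row (8,0) (2,7) (0,7)
{e/y/Stay/W, e/x/Stay/W} → row (4,8) (2,7) (0,7)
{e/y/Stay/E, e/x/Stay/E} → row (3,2) (2,7) (0,7)
{e/y/Out/N, e/x/Out/N} → row (8,0) (2,7) (6,0)
{e/y/Out/W, e/x/Out/W} → row (4,8) (2,7) (6,0)
{e/y/Out/E, e/x/Out/E} → row (3,2) (2,7) (6,0)
{d/y/In/N, d/y/In/W, d/y/In/E, d/x/In/N, d/x/In/W, d/x/In/E} → row (7,7) (2,7) (3,3)
{d/y/Stay/N, d/y/Stay/W, d/y/Stay/E, d/x/Stay/N, d/x/Stay/W, d/x/Stay/E} → row (7,7) (2,7) (0,7)
{d/y/Out/N, d/y/Out/W, d/y/Out/E, d/x/Out/N, d/x/Out/W, d/x/Out/E} → row (7,7) (2,7) (6,0)
That's 12 distinct rows out of 36 strategies.

12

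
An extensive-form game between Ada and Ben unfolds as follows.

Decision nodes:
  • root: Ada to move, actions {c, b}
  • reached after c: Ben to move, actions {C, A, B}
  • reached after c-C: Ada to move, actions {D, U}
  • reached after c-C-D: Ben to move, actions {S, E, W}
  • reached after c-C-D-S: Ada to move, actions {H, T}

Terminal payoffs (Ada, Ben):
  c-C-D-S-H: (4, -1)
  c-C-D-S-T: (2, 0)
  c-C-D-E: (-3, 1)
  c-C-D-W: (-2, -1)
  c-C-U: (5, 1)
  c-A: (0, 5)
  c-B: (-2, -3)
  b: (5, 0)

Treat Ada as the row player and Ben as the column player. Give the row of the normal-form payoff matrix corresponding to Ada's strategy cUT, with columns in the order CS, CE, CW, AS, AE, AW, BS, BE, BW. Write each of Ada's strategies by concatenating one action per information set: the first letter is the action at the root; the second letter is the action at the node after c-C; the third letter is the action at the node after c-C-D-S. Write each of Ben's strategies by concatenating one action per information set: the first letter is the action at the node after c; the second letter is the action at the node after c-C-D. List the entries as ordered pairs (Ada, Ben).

vs CS: Ada plays c → Ben plays C at [c] → Ada plays U at [c-C] → (5, 1)
vs CE: Ada plays c → Ben plays C at [c] → Ada plays U at [c-C] → (5, 1)
vs CW: Ada plays c → Ben plays C at [c] → Ada plays U at [c-C] → (5, 1)
vs AS: Ada plays c → Ben plays A at [c] → (0, 5)
vs AE: Ada plays c → Ben plays A at [c] → (0, 5)
vs AW: Ada plays c → Ben plays A at [c] → (0, 5)
vs BS: Ada plays c → Ben plays B at [c] → (-2, -3)
vs BE: Ada plays c → Ben plays B at [c] → (-2, -3)
vs BW: Ada plays c → Ben plays B at [c] → (-2, -3)

(5,1) (5,1) (5,1) (0,5) (0,5) (0,5) (-2,-3) (-2,-3) (-2,-3)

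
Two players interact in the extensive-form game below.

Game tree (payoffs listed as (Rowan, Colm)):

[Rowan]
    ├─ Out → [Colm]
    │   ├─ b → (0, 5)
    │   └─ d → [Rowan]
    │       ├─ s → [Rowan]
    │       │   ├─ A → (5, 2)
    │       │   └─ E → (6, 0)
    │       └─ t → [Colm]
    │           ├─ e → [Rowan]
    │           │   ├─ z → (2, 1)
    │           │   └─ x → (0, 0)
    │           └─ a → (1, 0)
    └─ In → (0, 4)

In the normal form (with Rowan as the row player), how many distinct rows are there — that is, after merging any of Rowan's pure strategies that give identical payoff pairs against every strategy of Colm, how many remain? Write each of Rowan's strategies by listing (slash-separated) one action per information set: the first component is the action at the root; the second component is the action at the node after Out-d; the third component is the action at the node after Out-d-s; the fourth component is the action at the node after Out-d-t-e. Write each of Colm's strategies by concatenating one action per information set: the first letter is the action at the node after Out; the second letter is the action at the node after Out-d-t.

Rowan has 16 pure strategies: Out/s/A/z, Out/s/A/x, Out/s/E/z, Out/s/E/x, Out/t/A/z, Out/t/A/x, Out/t/E/z, Out/t/E/x, In/s/A/z, In/s/A/x, In/s/E/z, In/s/E/x, In/t/A/z, In/t/A/x, In/t/E/z, In/t/E/x. Columns: be, ba, de, da.
{Out/s/A/z, Out/s/A/x} → row (0,5) (0,5) (5,2) (5,2)
{Out/s/E/z, Out/s/E/x} → row (0,5) (0,5) (6,0) (6,0)
{Out/t/A/z, Out/t/E/z} → row (0,5) (0,5) (2,1) (1,0)
{Out/t/A/x, Out/t/E/x} → row (0,5) (0,5) (0,0) (1,0)
{In/s/A/z, In/s/A/x, In/s/E/z, In/s/E/x, In/t/A/z, In/t/A/x, In/t/E/z, In/t/E/x} → row (0,4) (0,4) (0,4) (0,4)
That's 5 distinct rows out of 16 strategies.

5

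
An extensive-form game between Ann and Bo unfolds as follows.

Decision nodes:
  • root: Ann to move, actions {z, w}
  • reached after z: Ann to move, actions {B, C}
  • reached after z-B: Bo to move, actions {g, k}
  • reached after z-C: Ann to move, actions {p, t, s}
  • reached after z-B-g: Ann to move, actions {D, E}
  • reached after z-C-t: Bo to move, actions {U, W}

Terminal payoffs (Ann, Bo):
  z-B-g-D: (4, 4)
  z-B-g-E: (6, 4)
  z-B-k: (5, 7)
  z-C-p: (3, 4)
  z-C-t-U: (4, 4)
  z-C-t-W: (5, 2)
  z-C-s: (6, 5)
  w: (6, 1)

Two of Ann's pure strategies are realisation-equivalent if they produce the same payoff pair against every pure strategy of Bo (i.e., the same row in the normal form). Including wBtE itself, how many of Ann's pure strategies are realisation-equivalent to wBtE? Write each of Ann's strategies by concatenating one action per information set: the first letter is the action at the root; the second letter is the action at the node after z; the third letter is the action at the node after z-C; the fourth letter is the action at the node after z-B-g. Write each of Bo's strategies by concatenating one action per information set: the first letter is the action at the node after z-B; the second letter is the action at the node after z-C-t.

12

Row for wBtE (columns gU, gW, kU, kW): (6,1) (6,1) (6,1) (6,1).
Under wBtE, Ann's choice at the node after z and at the node after z-C and at the node after z-B-g can never be reached regardless of what Bo does, so varying those choices leaves every outcome unchanged.
Holding the reachable choices fixed and varying the unreachable ones freely already gives 2 × 3 × 2 = 12 equivalent strategies.
No other strategy reproduces this row, so those 12 are the full class: wBpD, wBpE, wBtD, wBtE, wBsD, wBsE, wCpD, wCpE, wCtD, wCtE, wCsD, wCsE.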